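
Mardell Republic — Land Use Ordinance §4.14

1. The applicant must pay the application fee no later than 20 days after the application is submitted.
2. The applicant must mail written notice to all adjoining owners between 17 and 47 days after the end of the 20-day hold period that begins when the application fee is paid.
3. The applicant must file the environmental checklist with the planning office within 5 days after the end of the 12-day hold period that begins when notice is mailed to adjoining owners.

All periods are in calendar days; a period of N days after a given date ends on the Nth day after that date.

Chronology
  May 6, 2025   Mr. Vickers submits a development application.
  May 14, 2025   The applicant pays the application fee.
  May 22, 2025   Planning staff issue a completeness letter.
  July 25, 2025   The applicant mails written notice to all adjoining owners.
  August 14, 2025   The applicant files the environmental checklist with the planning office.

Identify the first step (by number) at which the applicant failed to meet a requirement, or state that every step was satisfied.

Step 1: 20 days after May 6, 2025 (when the application is submitted) is May 26, 2025; May 14, 2025 is within that limit.
Step 2: the window is 17–47 days after June 3, 2025 (end of the 20-day hold period, which began when the application fee is paid on May 14, 2025), so June 20, 2025 through July 20, 2025; done July 25, 2025 — 5 days after the window closed.

Step 2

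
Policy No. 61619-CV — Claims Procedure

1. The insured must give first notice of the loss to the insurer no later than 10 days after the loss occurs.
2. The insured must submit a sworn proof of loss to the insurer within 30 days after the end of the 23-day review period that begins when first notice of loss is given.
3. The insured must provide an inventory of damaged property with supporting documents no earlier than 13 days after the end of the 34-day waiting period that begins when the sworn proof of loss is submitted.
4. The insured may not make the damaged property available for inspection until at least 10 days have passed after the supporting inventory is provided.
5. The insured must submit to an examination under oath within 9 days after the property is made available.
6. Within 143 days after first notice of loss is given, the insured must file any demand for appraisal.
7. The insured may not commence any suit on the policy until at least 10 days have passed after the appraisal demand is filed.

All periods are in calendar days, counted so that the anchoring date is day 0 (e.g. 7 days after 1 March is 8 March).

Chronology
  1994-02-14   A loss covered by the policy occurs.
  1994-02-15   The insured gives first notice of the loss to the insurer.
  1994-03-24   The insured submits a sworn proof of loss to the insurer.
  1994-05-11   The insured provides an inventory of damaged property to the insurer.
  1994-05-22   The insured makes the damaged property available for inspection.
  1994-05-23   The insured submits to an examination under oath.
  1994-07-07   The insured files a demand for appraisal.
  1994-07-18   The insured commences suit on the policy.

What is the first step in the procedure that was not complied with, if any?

Step 1 — counting 10 days from 1994-02-14 (when the loss occurs) gives a deadline of 1994-02-24; 1994-02-15 is within that limit.
Step 2 — counting 30 days from 1994-03-10 (end of the 23-day review period, which began when first notice of loss is given on 1994-02-15) gives a deadline of 1994-04-09; done 1994-03-24 — timely.
Step 3 — must wait 13 days from 1994-04-27 (end of the 34-day waiting period, which began when the sworn proof of loss is submitted on 1994-03-24), so not before 1994-05-10; done 1994-05-11 — permitted.
Step 4 — must wait 10 days from 1994-05-11 (when the supporting inventory is provided), so not before 1994-05-21; done 1994-05-22 — permitted.
Step 5 — counting 9 days from 1994-05-22 (when the property is made available) gives a deadline of 1994-05-31; done 1994-05-23 — timely.
Step 6 — counting 143 days from 1994-02-15 (when first notice of loss is given) gives a deadline of 1994-07-08; 1994-07-07 is within that limit.
Step 7 — must wait 10 days from 1994-07-07 (when the appraisal demand is filed), so not before 1994-07-17; done 1994-07-18 — permitted.

None — every step was satisfied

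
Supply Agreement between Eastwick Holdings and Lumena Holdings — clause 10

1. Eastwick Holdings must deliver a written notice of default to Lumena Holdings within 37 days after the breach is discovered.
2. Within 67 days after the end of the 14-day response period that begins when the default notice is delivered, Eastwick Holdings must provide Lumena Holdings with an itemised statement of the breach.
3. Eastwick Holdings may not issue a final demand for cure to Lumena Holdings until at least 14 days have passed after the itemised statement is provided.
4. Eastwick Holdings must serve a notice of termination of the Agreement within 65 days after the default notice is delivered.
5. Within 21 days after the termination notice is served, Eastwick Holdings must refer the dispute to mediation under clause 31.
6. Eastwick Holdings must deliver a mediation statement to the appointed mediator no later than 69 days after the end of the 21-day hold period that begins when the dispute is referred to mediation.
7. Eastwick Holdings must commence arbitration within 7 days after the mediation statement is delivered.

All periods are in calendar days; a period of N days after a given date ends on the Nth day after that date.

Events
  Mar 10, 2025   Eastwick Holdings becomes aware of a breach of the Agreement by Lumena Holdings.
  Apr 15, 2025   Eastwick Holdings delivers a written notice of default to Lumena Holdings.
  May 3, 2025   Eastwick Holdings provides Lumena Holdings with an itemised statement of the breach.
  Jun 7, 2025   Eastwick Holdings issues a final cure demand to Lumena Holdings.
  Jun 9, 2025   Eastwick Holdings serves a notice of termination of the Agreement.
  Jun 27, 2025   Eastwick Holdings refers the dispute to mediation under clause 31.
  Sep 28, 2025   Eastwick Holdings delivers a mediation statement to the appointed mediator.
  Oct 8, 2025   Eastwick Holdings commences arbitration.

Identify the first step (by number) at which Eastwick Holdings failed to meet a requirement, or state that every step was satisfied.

Step 6

Step 1 — counting 37 days from Mar 10, 2025 (when the breach is discovered) gives a deadline of Apr 16, 2025; Apr 15, 2025 is within that limit.
Step 2 — counting 67 days from Apr 29, 2025 (end of the 14-day response period, which began when the default notice is delivered on Apr 15, 2025) gives a deadline of Jul 5, 2025; completed May 3, 2025, before the deadline.
Step 3 — must wait 14 days from May 3, 2025 (when the itemised statement is provided), so not before May 17, 2025; Jun 7, 2025 is on or after that date.
Step 4 — counting 65 days from Apr 15, 2025 (when the default notice is delivered) gives a deadline of Jun 19, 2025; Jun 9, 2025 is within that limit.
Step 5 — counting 21 days from Jun 9, 2025 (when the termination notice is served) gives a deadline of Jun 30, 2025; Jun 27, 2025 is within that limit.
Step 6 — counting 69 days from Jul 18, 2025 (end of the 21-day hold period, which began when the dispute is referred to mediation on Jun 27, 2025) gives a deadline of Sep 25, 2025; Sep 28, 2025 misses that deadline by 3 days.
That is the first point of non-compliance.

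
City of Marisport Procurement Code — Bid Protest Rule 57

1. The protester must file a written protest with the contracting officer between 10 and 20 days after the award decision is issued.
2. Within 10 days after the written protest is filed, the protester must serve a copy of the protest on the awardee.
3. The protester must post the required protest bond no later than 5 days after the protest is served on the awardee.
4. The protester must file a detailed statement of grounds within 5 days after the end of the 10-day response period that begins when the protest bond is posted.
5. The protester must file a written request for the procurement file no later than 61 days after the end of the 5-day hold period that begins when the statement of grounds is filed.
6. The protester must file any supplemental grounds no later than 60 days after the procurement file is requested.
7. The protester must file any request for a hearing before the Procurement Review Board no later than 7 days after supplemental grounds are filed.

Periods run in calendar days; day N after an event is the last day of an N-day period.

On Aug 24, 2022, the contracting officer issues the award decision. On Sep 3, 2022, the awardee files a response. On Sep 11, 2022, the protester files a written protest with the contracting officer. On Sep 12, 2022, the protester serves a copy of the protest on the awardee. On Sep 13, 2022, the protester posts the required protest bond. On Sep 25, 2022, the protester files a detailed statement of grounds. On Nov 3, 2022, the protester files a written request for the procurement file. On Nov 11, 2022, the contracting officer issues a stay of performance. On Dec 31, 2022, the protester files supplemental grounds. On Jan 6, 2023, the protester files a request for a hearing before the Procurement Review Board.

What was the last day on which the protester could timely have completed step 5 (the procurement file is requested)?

Nov 30, 2022

The statement of grounds is filed on Sep 25, 2022; the 5-day hold period therefore ends Sep 30, 2022, and step 5 runs from that date. 61 days after Sep 30, 2022 is Nov 30, 2022.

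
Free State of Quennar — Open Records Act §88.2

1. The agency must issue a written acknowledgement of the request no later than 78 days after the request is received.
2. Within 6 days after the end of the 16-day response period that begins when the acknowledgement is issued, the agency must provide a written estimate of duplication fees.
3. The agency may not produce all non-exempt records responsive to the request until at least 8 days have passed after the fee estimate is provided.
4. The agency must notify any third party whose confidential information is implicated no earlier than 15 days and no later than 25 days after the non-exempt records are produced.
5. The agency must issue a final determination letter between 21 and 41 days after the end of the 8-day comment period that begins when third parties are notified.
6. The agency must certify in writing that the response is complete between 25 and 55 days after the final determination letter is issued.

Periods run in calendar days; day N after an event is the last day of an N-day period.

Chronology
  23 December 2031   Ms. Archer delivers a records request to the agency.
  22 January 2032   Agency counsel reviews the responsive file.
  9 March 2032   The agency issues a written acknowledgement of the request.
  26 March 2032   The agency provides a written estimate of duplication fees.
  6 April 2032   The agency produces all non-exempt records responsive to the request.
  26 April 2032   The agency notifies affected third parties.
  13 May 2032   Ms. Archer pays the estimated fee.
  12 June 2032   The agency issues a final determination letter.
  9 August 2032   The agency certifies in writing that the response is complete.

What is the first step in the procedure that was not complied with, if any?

Step 6

(1) due by 23 December 2031 + 78 days = 10 March 2032; 9 March 2032 is within that limit.
(2) due by 25 March 2032 + 6 days = 31 March 2032; 26 March 2032 is within that limit.
(3) permitted from 26 March 2032 + 8 days = 3 April 2032 onward; done 6 April 2032 — permitted.
(4) the permitted window runs from 6 April 2032 + 15 = 21 April 2032 to 6 April 2032 + 25 = 1 May 2032; done 26 April 2032 — within the window.
(5) the permitted window runs from 4 May 2032 + 21 = 25 May 2032 to 4 May 2032 + 41 = 14 June 2032; done 12 June 2032, which is between those dates.
(6) the permitted window runs from 12 June 2032 + 25 = 7 July 2032 to 12 June 2032 + 55 = 6 August 2032; 9 August 2032 is 3 days past the end of the window.
That is the first point of non-compliance.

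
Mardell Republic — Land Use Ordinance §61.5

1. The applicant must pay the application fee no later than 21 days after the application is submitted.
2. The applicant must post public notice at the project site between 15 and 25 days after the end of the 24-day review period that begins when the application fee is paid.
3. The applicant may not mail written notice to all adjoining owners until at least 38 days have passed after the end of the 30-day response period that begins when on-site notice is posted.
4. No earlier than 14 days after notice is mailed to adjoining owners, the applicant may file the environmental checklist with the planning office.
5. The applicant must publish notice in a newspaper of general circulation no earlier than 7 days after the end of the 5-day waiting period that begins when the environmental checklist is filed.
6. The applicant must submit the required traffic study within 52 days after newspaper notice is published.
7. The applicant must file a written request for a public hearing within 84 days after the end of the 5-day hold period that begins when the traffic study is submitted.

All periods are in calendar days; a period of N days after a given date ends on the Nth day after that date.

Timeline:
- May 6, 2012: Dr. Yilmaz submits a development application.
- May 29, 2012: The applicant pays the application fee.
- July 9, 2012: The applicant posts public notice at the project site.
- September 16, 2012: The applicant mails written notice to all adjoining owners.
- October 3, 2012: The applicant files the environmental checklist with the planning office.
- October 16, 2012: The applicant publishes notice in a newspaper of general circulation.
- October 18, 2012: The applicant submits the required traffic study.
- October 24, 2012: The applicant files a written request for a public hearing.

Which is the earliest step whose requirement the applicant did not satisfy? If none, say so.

Step 1 — counting 21 days from May 6, 2012 (when the application is submitted) gives a deadline of May 27, 2012; May 29, 2012 misses that deadline by 2 days.
The analysis stops there.

Step 1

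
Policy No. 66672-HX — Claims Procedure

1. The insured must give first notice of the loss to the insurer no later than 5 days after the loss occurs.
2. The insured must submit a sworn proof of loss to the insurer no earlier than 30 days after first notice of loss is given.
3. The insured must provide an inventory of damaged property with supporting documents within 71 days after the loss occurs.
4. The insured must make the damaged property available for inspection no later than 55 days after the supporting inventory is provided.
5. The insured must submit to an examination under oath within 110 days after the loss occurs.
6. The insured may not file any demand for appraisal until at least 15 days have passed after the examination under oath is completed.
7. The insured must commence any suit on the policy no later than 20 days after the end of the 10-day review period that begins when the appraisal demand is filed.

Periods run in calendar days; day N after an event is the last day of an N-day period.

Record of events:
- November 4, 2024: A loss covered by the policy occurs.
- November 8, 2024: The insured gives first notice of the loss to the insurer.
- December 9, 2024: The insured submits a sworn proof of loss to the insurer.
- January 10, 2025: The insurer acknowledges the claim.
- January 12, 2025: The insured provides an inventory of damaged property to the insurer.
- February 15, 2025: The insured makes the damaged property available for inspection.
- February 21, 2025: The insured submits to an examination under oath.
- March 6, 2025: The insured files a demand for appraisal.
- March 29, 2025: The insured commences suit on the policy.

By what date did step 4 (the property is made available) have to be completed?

Step 4 runs from January 12, 2025, when the supporting inventory is provided. 55 days after January 12, 2025 is March 8, 2025.

March 8, 2025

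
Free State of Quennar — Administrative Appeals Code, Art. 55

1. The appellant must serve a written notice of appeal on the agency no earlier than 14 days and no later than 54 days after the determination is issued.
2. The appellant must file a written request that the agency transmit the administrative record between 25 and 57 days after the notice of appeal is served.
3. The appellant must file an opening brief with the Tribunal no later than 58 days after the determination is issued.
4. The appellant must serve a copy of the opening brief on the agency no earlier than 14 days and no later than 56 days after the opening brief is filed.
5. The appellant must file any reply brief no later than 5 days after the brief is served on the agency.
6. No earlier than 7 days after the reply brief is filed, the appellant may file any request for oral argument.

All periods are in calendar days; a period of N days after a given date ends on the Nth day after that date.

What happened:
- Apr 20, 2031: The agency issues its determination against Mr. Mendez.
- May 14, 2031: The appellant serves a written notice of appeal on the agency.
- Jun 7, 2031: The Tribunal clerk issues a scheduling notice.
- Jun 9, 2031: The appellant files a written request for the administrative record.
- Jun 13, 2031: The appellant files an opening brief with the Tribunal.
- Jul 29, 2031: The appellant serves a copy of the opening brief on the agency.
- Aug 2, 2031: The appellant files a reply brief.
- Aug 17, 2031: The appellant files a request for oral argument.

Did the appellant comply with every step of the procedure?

Step 1: the window is 14–54 days after Apr 20, 2031 (when the determination is issued), so May 4, 2031 through Jun 13, 2031; May 14, 2031 falls inside that range.
Step 2: the window is 25–57 days after May 14, 2031 (when the notice of appeal is served), so Jun 8, 2031 through Jul 10, 2031; done Jun 9, 2031 — within the window.
Step 3: 58 days after Apr 20, 2031 (when the determination is issued) is Jun 17, 2031; completed Jun 13, 2031, before the deadline.
Step 4: the window is 14–56 days after Jun 13, 2031 (when the opening brief is filed), so Jun 27, 2031 through Aug 8, 2031; done Jul 29, 2031 — within the window.
Step 5: 5 days after Jul 29, 2031 (when the brief is served on the agency) is Aug 3, 2031; done Aug 2, 2031 — timely.
Step 6: the earliest permitted date is 7 days after Aug 2, 2031 (when the reply brief is filed), i.e. Aug 9, 2031; done Aug 17, 2031 — permitted.

Yes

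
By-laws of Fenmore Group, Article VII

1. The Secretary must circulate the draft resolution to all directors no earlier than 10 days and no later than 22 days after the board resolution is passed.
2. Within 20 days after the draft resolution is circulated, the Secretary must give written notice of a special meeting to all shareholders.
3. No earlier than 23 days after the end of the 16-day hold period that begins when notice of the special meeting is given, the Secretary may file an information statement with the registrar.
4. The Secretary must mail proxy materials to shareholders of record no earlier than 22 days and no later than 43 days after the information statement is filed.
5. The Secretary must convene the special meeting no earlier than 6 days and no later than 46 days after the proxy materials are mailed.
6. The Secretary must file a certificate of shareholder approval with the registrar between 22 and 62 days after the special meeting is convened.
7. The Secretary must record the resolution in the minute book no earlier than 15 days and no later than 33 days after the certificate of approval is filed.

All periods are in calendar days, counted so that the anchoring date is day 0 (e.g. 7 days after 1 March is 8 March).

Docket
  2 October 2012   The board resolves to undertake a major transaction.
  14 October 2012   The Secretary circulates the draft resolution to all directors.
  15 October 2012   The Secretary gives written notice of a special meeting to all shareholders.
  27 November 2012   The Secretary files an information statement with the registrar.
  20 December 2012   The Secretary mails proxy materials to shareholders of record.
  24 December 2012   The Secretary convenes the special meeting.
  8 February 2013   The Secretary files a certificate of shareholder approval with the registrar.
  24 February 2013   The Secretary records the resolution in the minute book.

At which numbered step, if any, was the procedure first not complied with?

Step 5

(1) the permitted window runs from 2 October 2012 + 10 = 12 October 2012 to 2 October 2012 + 22 = 24 October 2012; done 14 October 2012, which is between those dates.
(2) due by 14 October 2012 + 20 days = 3 November 2012; 15 October 2012 is within that limit.
(3) permitted from 31 October 2012 + 23 days = 23 November 2012 onward; done 27 November 2012 — permitted.
(4) the permitted window runs from 27 November 2012 + 22 = 19 December 2012 to 27 November 2012 + 43 = 9 January 2013; done 20 December 2012 — within the window.
(5) the permitted window runs from 20 December 2012 + 6 = 26 December 2012 to 20 December 2012 + 46 = 4 February 2013; done 24 December 2012 — 2 days before the window opened.
Later steps need not be reached.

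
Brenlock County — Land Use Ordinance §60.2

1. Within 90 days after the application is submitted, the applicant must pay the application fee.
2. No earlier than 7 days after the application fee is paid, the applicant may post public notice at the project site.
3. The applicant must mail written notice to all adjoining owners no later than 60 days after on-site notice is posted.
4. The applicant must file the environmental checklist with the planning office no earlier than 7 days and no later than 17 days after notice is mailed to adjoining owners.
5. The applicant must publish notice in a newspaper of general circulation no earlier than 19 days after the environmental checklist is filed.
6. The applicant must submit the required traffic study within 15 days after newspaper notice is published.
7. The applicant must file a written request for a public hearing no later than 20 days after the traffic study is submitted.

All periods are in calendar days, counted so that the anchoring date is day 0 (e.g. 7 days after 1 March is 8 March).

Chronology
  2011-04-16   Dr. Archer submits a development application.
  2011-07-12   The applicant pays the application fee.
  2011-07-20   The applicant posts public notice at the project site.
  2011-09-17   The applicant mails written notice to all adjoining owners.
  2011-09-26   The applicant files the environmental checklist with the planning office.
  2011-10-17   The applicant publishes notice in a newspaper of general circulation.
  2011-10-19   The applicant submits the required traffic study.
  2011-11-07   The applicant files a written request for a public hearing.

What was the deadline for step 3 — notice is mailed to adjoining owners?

Step 3 runs from 2011-07-20, when on-site notice is posted. 60 days after 2011-07-20 is 2011-09-18.

2011-09-18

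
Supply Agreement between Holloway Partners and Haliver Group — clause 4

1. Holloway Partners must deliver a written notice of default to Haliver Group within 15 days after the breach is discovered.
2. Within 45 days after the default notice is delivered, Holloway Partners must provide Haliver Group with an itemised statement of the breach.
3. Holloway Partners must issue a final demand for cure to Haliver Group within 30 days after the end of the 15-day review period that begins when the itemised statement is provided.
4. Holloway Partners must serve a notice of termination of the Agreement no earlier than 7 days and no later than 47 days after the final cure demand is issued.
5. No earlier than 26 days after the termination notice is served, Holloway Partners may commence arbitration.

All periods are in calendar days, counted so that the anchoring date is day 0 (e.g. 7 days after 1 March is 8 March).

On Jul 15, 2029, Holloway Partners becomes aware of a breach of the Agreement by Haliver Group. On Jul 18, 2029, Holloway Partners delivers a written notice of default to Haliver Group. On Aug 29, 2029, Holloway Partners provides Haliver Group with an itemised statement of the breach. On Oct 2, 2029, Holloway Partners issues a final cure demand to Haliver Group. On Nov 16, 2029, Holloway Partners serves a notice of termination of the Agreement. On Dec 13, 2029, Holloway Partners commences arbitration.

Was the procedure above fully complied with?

Yes

Step 1: 15 days after Jul 15, 2029 (when the breach is discovered) is Jul 30, 2029; completed Jul 18, 2029, before the deadline.
Step 2: 45 days after Jul 18, 2029 (when the default notice is delivered) is Sep 1, 2029; Aug 29, 2029 is within that limit.
Step 3: 30 days after Sep 13, 2029 (end of the 15-day review period, which began when the itemised statement is provided on Aug 29, 2029) is Oct 13, 2029; done Oct 2, 2029 — timely.
Step 4: the window is 7–47 days after Oct 2, 2029 (when the final cure demand is issued), so Oct 9, 2029 through Nov 18, 2029; Nov 16, 2029 falls inside that range.
Step 5: the earliest permitted date is 26 days after Nov 16, 2029 (when the termination notice is served), i.e. Dec 12, 2029; done Dec 13, 2029, after the minimum wait.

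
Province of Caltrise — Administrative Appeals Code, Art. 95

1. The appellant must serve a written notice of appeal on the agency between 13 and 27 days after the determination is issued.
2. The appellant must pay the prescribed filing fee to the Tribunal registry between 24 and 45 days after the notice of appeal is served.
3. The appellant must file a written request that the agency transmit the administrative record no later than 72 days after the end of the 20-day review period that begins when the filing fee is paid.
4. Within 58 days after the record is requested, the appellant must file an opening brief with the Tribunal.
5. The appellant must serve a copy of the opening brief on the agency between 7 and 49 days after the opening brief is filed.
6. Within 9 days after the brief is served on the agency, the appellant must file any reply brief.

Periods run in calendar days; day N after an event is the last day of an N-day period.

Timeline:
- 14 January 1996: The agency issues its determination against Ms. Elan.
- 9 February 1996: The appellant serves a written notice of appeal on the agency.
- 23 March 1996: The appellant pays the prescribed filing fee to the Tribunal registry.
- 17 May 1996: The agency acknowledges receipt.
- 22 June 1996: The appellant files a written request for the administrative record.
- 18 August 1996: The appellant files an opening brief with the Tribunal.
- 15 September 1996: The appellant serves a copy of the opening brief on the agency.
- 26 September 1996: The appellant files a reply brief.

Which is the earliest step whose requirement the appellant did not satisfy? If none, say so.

Step 6

(1) the permitted window runs from 14 January 1996 + 13 = 27 January 1996 to 14 January 1996 + 27 = 10 February 1996; done 9 February 1996 — within the window.
(2) the permitted window runs from 9 February 1996 + 24 = 4 March 1996 to 9 February 1996 + 45 = 25 March 1996; done 23 March 1996, which is between those dates.
(3) due by 12 April 1996 + 72 days = 23 June 1996; 22 June 1996 is within that limit.
(4) due by 22 June 1996 + 58 days = 19 August 1996; done 18 August 1996 — timely.
(5) the permitted window runs from 18 August 1996 + 7 = 25 August 1996 to 18 August 1996 + 49 = 6 October 1996; done 15 September 1996, which is between those dates.
(6) due by 15 September 1996 + 9 days = 24 September 1996; not done until 26 September 1996, 2 days after the deadline.
The procedure was therefore not followed at step 6.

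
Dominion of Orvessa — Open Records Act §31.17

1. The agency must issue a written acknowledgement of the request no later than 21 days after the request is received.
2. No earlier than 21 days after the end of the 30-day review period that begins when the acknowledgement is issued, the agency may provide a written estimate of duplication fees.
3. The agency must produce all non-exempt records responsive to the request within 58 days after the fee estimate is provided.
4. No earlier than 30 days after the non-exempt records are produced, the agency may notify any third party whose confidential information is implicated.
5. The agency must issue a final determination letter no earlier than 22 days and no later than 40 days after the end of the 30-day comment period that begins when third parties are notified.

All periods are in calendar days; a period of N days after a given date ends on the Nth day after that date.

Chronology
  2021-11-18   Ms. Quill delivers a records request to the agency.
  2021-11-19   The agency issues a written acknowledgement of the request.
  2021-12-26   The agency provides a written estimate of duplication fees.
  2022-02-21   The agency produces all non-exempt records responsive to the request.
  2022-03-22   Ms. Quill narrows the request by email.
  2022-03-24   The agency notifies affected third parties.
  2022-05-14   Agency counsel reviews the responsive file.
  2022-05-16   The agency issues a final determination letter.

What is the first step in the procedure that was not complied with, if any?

Step 1 — counting 21 days from 2021-11-18 (when the request is received) gives a deadline of 2021-12-09; completed 2021-11-19, before the deadline.
Step 2 — must wait 21 days from 2021-12-19 (end of the 30-day review period, which began when the acknowledgement is issued on 2021-11-19), so not before 2022-01-09; done 2021-12-26 — 14 days too early.
The analysis stops there.

Step 2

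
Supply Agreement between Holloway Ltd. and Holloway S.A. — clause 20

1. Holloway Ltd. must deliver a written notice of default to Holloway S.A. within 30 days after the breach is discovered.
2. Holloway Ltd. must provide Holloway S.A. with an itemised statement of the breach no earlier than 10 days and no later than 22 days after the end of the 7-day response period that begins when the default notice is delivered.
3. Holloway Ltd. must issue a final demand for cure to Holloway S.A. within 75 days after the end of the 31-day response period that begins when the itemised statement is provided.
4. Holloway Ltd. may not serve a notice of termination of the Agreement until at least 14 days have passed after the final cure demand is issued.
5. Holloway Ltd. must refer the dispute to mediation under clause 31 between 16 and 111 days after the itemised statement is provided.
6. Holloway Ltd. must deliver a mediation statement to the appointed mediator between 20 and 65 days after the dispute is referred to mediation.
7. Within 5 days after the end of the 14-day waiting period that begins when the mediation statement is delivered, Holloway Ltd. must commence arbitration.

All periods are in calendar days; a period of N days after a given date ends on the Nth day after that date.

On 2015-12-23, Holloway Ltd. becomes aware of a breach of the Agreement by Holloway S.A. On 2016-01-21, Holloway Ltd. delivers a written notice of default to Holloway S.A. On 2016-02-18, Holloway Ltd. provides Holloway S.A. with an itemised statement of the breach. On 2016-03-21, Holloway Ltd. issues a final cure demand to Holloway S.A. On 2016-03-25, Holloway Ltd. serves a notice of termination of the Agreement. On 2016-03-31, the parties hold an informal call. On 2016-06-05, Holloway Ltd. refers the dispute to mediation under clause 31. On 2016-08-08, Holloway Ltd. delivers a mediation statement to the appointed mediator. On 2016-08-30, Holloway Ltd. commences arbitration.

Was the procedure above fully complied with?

(1) due by 2015-12-23 + 30 days = 2016-01-22; done 2016-01-21 — timely.
(2) the permitted window runs from 2016-01-28 + 10 = 2016-02-07 to 2016-01-28 + 22 = 2016-02-19; done 2016-02-18, which is between those dates.
(3) due by 2016-03-20 + 75 days = 2016-06-03; completed 2016-03-21, before the deadline.
(4) permitted from 2016-03-21 + 14 days = 2016-04-04 onward; acted on 2016-03-25, 10 days prematurely.
Later steps need not be reached.

No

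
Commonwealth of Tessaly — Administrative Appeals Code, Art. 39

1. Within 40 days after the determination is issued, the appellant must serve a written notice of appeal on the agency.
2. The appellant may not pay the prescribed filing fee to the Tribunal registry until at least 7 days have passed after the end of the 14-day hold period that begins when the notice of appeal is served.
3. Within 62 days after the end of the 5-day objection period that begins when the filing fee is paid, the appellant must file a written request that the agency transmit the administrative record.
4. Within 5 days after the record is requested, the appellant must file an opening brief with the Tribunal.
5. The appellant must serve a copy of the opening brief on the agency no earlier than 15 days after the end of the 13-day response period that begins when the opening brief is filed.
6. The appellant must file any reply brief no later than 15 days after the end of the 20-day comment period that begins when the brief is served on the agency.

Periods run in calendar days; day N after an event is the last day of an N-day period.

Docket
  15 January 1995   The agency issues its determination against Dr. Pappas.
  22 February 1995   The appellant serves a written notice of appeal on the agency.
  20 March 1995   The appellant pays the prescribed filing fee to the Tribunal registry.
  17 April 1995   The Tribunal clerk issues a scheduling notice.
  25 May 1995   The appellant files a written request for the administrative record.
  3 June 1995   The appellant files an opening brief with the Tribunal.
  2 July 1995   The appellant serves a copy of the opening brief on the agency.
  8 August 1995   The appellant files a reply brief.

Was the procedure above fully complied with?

No

(1) due by 15 January 1995 + 40 days = 24 February 1995; done 22 February 1995 — timely.
(2) permitted from 8 March 1995 + 7 days = 15 March 1995 onward; done 20 March 1995 — permitted.
(3) due by 25 March 1995 + 62 days = 26 May 1995; done 25 May 1995 — timely.
(4) due by 25 May 1995 + 5 days = 30 May 1995; not done until 3 June 1995, 4 days after the deadline.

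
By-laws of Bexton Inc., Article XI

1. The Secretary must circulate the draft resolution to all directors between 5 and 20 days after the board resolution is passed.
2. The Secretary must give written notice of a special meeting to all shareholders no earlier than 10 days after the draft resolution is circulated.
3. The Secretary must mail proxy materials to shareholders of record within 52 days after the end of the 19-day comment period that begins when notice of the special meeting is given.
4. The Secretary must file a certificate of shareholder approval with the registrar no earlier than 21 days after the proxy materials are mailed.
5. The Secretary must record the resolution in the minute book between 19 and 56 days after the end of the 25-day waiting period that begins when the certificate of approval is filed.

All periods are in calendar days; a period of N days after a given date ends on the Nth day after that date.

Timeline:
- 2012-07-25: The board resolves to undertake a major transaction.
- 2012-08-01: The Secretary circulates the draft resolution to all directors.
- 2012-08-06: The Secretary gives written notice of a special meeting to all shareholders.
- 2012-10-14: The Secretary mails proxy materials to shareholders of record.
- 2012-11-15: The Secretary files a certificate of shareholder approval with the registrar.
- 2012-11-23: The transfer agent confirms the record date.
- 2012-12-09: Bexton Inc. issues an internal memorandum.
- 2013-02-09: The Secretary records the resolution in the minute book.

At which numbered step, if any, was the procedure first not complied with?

Step 1 — 5 and 20 days from 2012-07-25 (when the board resolution is passed) are 2012-07-30 and 2012-08-14 respectively; 2012-08-01 falls inside that range.
Step 2 — must wait 10 days from 2012-08-01 (when the draft resolution is circulated), so not before 2012-08-11; 2012-08-06 is 5 days before the earliest permitted date.

Step 2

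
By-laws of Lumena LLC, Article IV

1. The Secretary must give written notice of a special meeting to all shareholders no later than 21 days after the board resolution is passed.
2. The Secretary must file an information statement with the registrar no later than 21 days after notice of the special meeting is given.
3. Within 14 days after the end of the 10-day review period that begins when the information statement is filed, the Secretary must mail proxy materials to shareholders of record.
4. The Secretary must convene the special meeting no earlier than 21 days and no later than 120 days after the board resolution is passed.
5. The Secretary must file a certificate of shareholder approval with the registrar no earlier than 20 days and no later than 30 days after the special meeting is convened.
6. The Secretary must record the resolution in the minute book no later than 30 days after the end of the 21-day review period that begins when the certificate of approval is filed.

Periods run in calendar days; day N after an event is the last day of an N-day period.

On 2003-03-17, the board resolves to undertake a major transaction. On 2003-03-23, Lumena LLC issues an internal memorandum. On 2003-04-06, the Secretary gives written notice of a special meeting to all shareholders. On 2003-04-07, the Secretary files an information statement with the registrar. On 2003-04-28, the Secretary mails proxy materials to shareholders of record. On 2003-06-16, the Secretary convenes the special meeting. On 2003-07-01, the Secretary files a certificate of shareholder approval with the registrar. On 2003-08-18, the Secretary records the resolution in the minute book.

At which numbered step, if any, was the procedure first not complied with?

(1) due by 2003-03-17 + 21 days = 2003-04-07; completed 2003-04-06, before the deadline.
(2) due by 2003-04-06 + 21 days = 2003-04-27; 2003-04-07 is within that limit.
(3) due by 2003-04-17 + 14 days = 2003-05-01; completed 2003-04-28, before the deadline.
(4) the permitted window runs from 2003-03-17 + 21 = 2003-04-07 to 2003-03-17 + 120 = 2003-07-15; done 2003-06-16 — within the window.
(5) the permitted window runs from 2003-06-16 + 20 = 2003-07-06 to 2003-06-16 + 30 = 2003-07-16; 2003-07-01 is 5 days too early.

Step 5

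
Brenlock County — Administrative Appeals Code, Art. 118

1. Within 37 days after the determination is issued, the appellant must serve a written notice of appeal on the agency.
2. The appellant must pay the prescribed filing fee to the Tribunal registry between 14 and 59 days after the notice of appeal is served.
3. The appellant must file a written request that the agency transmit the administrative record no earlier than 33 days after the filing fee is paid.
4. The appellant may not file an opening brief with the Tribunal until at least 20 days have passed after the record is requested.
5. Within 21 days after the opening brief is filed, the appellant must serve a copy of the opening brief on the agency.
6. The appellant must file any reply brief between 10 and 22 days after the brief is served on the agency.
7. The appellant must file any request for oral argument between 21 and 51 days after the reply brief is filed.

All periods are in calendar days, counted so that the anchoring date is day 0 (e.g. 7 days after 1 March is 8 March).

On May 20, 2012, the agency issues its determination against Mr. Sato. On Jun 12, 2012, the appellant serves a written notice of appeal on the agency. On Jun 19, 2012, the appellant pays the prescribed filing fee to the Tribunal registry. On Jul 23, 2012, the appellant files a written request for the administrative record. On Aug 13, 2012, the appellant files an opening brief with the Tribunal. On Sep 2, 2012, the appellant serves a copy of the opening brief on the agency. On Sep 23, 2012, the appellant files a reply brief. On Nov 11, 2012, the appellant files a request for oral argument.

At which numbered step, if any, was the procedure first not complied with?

(1) due by May 20, 2012 + 37 days = Jun 26, 2012; done Jun 12, 2012 — timely.
(2) the permitted window runs from Jun 12, 2012 + 14 = Jun 26, 2012 to Jun 12, 2012 + 59 = Aug 10, 2012; Jun 19, 2012 is 7 days too early.

Step 2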